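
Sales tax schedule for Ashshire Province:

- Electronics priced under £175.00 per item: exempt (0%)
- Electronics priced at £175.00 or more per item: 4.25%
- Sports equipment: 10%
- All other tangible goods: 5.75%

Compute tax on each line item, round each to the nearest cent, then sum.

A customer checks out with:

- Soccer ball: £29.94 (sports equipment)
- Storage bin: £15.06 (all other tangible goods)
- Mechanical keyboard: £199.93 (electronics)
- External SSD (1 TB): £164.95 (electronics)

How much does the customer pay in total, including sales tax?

£422.24

Soccer ball £29.94: sports equipment → 10% → £2.99
Storage bin £15.06: all other tangible goods → 5.75% → £0.87
Mechanical keyboard £199.93: electronics, £175.00 or more → 4.25% → £8.50
External SSD (1 TB) £164.95: electronics, under £175.00 → 0% → £0.00
Subtotal = £409.88; tax = £12.36; total due = £422.24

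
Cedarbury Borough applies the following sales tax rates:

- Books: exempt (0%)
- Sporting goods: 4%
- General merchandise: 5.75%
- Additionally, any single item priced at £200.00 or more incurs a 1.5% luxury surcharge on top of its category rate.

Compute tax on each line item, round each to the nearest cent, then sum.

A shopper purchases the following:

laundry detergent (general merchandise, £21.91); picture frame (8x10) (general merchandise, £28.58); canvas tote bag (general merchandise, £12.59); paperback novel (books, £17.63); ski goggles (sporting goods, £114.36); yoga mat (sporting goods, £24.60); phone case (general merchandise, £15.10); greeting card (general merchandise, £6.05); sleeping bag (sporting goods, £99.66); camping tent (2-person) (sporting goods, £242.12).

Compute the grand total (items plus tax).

£610.30

Laundry detergent £21.91: general merchandise → 5.75% → £1.26
Picture frame (8x10) £28.58: general merchandise → 5.75% → £1.64
Canvas tote bag £12.59: general merchandise → 5.75% → £0.72
Paperback novel £17.63: books → 0% → £0.00
Ski goggles £114.36: sporting goods → 4% → £4.57
Yoga mat £24.60: sporting goods → 4% → £0.98
Phone case £15.10: general merchandise → 5.75% → £0.87
Greeting card £6.05: general merchandise → 5.75% → £0.35
Sleeping bag £99.66: sporting goods → 4% → £3.99
Camping tent (2-person) £242.12: sporting goods → 4% + 1.5% surcharge = 5.5% → £13.32
Subtotal = £582.60; tax = £27.70; total due = £610.30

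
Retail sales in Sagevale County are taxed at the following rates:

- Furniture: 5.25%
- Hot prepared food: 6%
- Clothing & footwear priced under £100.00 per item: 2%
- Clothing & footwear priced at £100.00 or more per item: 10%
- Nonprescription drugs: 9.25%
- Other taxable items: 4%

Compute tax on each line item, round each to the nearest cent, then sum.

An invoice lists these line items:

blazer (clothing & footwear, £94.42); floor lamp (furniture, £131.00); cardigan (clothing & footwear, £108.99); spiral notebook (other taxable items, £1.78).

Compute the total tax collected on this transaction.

£19.74

Blazer £94.42: clothing & footwear, under £100.00 → 2% → £1.89
Floor lamp £131.00: furniture → 5.25% → £6.88
Cardigan £108.99: clothing & footwear, £100.00 or more → 10% → £10.90
Spiral notebook £1.78: other taxable items → 4% → £0.07
Total tax = £1.89 + £6.88 + £10.90 + £0.07 = £19.74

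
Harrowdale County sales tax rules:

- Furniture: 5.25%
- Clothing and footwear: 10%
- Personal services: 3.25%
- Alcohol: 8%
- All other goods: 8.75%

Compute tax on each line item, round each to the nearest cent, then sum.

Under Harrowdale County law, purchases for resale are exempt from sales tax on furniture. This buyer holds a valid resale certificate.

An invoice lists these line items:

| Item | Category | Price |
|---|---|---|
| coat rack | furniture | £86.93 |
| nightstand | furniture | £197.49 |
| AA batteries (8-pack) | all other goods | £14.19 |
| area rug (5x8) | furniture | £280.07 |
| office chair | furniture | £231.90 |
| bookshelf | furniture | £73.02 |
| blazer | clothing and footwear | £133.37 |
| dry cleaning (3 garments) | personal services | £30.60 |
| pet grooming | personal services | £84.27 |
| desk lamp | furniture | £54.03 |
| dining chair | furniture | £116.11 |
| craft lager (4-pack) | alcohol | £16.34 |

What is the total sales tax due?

Coat rack £86.93: furniture, buyer-exempt → 0% → £0.00
Nightstand £197.49: furniture, buyer-exempt → 0% → £0.00
AA batteries (8-pack) £14.19: all other goods → 8.75% → £1.24
Area rug (5x8) £280.07: furniture, buyer-exempt → 0% → £0.00
Office chair £231.90: furniture, buyer-exempt → 0% → £0.00
Bookshelf £73.02: furniture, buyer-exempt → 0% → £0.00
Blazer £133.37: clothing and footwear → 10% → £13.34
Dry cleaning (3 garments) £30.60: personal services → 3.25% → £0.99
Pet grooming £84.27: personal services → 3.25% → £2.74
Desk lamp £54.03: furniture, buyer-exempt → 0% → £0.00
Dining chair £116.11: furniture, buyer-exempt → 0% → £0.00
Craft lager (4-pack) £16.34: alcohol → 8% → £1.31
Total tax = £1.24 + £13.34 + £0.99 + £2.74 + £1.31 = £19.62

£19.62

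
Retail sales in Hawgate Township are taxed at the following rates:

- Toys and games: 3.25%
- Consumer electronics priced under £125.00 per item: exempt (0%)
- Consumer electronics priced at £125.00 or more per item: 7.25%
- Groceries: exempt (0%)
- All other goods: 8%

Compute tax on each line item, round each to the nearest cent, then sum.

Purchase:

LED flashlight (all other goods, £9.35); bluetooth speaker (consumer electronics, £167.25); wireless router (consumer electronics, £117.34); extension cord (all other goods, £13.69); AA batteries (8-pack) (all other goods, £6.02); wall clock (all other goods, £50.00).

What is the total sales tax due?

LED flashlight £9.35: all other goods → 8% → £0.75
Bluetooth speaker £167.25: consumer electronics, £125.00 or more → 7.25% → £12.13
Wireless router £117.34: consumer electronics, under £125.00 → 0% → £0.00
Extension cord £13.69: all other goods → 8% → £1.10
AA batteries (8-pack) £6.02: all other goods → 8% → £0.48
Wall clock £50.00: all other goods → 8% → £4.00
Total tax = £0.75 + £12.13 + £1.10 + £0.48 + £4.00 = £18.46

£18.46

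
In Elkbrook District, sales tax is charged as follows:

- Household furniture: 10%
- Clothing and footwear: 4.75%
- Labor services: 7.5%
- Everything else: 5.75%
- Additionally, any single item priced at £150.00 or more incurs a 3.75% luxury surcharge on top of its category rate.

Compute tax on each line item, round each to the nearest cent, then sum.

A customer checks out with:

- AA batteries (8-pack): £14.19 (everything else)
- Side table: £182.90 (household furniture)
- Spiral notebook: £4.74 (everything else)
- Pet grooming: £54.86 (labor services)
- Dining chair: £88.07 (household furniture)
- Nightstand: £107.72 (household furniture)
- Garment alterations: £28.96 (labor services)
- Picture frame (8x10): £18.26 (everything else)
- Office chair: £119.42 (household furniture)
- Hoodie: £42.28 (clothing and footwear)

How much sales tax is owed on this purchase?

AA batteries (8-pack) £14.19: everything else → 5.75% → £0.82
Side table £182.90: household furniture → 10% + 3.75% surcharge = 13.75% → £25.15
Spiral notebook £4.74: everything else → 5.75% → £0.27
Pet grooming £54.86: labor services → 7.5% → £4.11
Dining chair £88.07: household furniture → 10% → £8.81
Nightstand £107.72: household furniture → 10% → £10.77
Garment alterations £28.96: labor services → 7.5% → £2.17
Picture frame (8x10) £18.26: everything else → 5.75% → £1.05
Office chair £119.42: household furniture → 10% → £11.94
Hoodie £42.28: clothing and footwear → 4.75% → £2.01
Total tax = £0.82 + £25.15 + £0.27 + £4.11 + £8.81 + £10.77 + £2.17 + £1.05 + £11.94 + £2.01 = £67.10

£67.10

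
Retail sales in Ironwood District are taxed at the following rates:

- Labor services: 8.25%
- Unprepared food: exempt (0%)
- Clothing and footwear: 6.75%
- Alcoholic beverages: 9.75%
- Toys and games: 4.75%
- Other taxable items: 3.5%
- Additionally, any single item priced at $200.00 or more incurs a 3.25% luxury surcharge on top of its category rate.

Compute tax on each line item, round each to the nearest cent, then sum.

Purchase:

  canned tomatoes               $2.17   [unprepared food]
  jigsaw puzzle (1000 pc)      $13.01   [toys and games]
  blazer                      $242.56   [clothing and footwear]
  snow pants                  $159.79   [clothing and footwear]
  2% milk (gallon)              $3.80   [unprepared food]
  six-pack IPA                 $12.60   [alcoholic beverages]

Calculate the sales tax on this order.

Canned tomatoes $2.17: unprepared food → 0% → $0.00
Jigsaw puzzle (1000 pc) $13.01: toys and games → 4.75% → $0.62
Blazer $242.56: clothing and footwear → 6.75% + 3.25% surcharge = 10% → $24.26
Snow pants $159.79: clothing and footwear → 6.75% → $10.79
2% milk (gallon) $3.80: unprepared food → 0% → $0.00
Six-pack IPA $12.60: alcoholic beverages → 9.75% → $1.23
Total tax = $0.62 + $24.26 + $10.79 + $1.23 = $36.90

$36.90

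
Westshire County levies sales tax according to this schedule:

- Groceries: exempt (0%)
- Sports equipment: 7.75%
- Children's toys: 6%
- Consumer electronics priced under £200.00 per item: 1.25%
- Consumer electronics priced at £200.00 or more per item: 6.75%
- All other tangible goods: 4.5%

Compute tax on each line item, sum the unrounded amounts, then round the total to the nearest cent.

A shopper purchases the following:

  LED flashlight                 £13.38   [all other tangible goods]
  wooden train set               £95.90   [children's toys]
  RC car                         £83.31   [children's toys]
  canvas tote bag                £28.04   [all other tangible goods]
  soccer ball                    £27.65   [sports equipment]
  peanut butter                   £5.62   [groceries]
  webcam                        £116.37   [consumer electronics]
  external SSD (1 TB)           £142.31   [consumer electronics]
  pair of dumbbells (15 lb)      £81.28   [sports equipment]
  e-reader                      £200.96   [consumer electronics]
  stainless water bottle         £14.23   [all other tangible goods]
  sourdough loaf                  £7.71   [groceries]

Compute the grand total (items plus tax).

LED flashlight £13.38: all other tangible goods → 4.5% → £0.6021
Wooden train set £95.90: children's toys → 6% → £5.754
RC car £83.31: children's toys → 6% → £4.9986
Canvas tote bag £28.04: all other tangible goods → 4.5% → £1.2618
Soccer ball £27.65: sports equipment → 7.75% → £2.142875
Peanut butter £5.62: groceries → 0% → £0.00
Webcam £116.37: consumer electronics, under £200.00 → 1.25% → £1.454625
External SSD (1 TB) £142.31: consumer electronics, under £200.00 → 1.25% → £1.778875
Pair of dumbbells (15 lb) £81.28: sports equipment → 7.75% → £6.2992
E-reader £200.96: consumer electronics, £200.00 or more → 6.75% → £13.5648
Stainless water bottle £14.23: all other tangible goods → 4.5% → £0.64035
Sourdough loaf £7.71: groceries → 0% → £0.00
Subtotal = £816.76; unrounded tax = £38.497225 → £38.50; total due = £855.26

£855.26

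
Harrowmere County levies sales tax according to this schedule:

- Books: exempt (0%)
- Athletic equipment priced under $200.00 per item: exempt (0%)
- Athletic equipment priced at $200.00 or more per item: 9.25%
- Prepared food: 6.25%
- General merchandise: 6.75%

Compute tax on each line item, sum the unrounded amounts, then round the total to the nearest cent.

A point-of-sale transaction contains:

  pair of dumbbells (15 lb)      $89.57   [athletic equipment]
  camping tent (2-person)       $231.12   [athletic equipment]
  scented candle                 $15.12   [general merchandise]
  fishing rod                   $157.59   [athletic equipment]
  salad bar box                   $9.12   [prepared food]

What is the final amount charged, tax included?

$525.49

Pair of dumbbells (15 lb) $89.57: athletic equipment, under $200.00 → 0% → $0.00
Camping tent (2-person) $231.12: athletic equipment, $200.00 or more → 9.25% → $21.3786
Scented candle $15.12: general merchandise → 6.75% → $1.0206
Fishing rod $157.59: athletic equipment, under $200.00 → 0% → $0.00
Salad bar box $9.12: prepared food → 6.25% → $0.57
Subtotal = $502.52; unrounded tax = $22.9692 → $22.97; total due = $525.49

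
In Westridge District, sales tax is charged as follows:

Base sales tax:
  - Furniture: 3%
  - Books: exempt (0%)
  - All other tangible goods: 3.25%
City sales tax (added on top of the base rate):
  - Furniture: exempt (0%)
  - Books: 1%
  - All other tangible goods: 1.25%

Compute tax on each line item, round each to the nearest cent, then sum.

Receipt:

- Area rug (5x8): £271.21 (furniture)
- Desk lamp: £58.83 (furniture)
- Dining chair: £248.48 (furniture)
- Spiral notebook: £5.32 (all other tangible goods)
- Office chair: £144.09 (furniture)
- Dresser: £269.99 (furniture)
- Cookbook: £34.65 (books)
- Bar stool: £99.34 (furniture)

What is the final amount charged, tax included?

Area rug (5x8) £271.21: furniture → 3% + 0% city = 3% → £8.14
Desk lamp £58.83: furniture → 3% + 0% city = 3% → £1.76
Dining chair £248.48: furniture → 3% + 0% city = 3% → £7.45
Spiral notebook £5.32: all other tangible goods → 3.25% + 1.25% city = 4.5% → £0.24
Office chair £144.09: furniture → 3% + 0% city = 3% → £4.32
Dresser £269.99: furniture → 3% + 0% city = 3% → £8.10
Cookbook £34.65: books → 0% + 1% city = 1% → £0.35
Bar stool £99.34: furniture → 3% + 0% city = 3% → £2.98
Subtotal = £1131.91; tax = £33.34; total due = £1165.25

£1165.25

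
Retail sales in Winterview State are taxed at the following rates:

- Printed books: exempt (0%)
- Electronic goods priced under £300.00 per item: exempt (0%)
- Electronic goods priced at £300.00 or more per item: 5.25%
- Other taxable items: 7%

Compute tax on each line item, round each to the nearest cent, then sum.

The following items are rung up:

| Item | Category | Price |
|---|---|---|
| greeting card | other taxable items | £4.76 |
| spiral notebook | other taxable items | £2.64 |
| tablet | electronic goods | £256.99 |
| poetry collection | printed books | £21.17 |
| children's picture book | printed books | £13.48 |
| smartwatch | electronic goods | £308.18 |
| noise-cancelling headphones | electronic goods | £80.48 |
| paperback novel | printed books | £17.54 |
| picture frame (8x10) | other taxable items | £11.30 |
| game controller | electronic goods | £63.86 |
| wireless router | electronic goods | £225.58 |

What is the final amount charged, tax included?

£1023.46

Greeting card £4.76: other taxable items → 7% → £0.33
Spiral notebook £2.64: other taxable items → 7% → £0.18
Tablet £256.99: electronic goods, under £300.00 → 0% → £0.00
Poetry collection £21.17: printed books → 0% → £0.00
Children's picture book £13.48: printed books → 0% → £0.00
Smartwatch £308.18: electronic goods, £300.00 or more → 5.25% → £16.18
Noise-cancelling headphones £80.48: electronic goods, under £300.00 → 0% → £0.00
Paperback novel £17.54: printed books → 0% → £0.00
Picture frame (8x10) £11.30: other taxable items → 7% → £0.79
Game controller £63.86: electronic goods, under £300.00 → 0% → £0.00
Wireless router £225.58: electronic goods, under £300.00 → 0% → £0.00
Subtotal = £1005.98; tax = £17.48; total due = £1023.46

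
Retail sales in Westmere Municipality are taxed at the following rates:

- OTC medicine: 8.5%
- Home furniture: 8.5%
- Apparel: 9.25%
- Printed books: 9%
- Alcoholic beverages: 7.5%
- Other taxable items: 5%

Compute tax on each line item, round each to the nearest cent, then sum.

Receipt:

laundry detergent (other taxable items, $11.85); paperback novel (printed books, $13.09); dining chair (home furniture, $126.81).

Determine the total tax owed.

Laundry detergent $11.85: other taxable items → 5% → $0.59
Paperback novel $13.09: printed books → 9% → $1.18
Dining chair $126.81: home furniture → 8.5% → $10.78
Total tax = $0.59 + $1.18 + $10.78 = $12.55

$12.55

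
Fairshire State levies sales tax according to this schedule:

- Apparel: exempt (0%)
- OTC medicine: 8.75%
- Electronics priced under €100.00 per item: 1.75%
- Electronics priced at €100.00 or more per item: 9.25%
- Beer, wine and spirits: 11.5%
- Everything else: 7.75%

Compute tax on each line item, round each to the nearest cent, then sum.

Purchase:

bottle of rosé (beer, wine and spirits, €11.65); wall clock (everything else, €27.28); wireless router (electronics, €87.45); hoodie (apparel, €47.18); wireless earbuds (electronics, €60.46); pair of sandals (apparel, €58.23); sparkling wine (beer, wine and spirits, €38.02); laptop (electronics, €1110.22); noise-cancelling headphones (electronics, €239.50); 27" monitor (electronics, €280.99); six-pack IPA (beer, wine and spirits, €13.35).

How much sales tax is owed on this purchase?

Bottle of rosé €11.65: beer, wine and spirits → 11.5% → €1.34
Wall clock €27.28: everything else → 7.75% → €2.11
Wireless router €87.45: electronics, under €100.00 → 1.75% → €1.53
Hoodie €47.18: apparel → 0% → €0.00
Wireless earbuds €60.46: electronics, under €100.00 → 1.75% → €1.06
Pair of sandals €58.23: apparel → 0% → €0.00
Sparkling wine €38.02: beer, wine and spirits → 11.5% → €4.37
Laptop €1110.22: electronics, €100.00 or more → 9.25% → €102.70
Noise-cancelling headphones €239.50: electronics, €100.00 or more → 9.25% → €22.15
27" monitor €280.99: electronics, €100.00 or more → 9.25% → €25.99
Six-pack IPA €13.35: beer, wine and spirits → 11.5% → €1.54
Total tax = €1.34 + €2.11 + €1.53 + €1.06 + €4.37 + €102.70 + €22.15 + €25.99 + €1.54 = €162.79

€162.79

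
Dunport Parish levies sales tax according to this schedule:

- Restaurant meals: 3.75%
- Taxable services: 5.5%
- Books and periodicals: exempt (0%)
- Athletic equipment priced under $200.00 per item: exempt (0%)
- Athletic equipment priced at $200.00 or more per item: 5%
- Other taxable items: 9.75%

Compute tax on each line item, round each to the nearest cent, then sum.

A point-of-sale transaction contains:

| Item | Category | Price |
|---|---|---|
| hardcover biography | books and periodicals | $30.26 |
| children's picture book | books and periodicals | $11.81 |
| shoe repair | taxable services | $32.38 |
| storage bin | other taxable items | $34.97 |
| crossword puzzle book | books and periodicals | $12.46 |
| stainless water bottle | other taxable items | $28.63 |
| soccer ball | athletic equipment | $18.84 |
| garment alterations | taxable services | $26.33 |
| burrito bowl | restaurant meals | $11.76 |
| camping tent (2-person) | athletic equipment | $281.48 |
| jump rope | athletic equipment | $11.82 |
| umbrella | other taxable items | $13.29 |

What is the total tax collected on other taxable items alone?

$7.50

Storage bin $34.97: other taxable items → 9.75% → $3.41
Stainless water bottle $28.63: other taxable items → 9.75% → $2.79
Umbrella $13.29: other taxable items → 9.75% → $1.30
Tax on other taxable items = $3.41 + $2.79 + $1.30 = $7.50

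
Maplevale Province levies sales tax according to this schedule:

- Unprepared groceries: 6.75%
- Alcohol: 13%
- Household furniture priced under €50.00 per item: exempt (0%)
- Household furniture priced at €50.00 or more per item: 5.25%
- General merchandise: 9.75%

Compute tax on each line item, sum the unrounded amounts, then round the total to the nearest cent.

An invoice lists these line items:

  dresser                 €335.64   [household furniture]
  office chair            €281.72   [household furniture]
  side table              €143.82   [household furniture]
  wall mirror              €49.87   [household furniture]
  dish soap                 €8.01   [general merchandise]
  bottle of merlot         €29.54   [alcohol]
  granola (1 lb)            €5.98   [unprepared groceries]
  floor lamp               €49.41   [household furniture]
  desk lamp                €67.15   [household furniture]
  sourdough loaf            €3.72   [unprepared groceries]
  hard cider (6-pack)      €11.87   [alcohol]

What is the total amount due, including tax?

€1037.04

Dresser €335.64: household furniture, €50.00 or more → 5.25% → €17.6211
Office chair €281.72: household furniture, €50.00 or more → 5.25% → €14.7903
Side table €143.82: household furniture, €50.00 or more → 5.25% → €7.55055
Wall mirror €49.87: household furniture, under €50.00 → 0% → €0.00
Dish soap €8.01: general merchandise → 9.75% → €0.780975
Bottle of merlot €29.54: alcohol → 13% → €3.8402
Granola (1 lb) €5.98: unprepared groceries → 6.75% → €0.40365
Floor lamp €49.41: household furniture, under €50.00 → 0% → €0.00
Desk lamp €67.15: household furniture, €50.00 or more → 5.25% → €3.525375
Sourdough loaf €3.72: unprepared groceries → 6.75% → €0.2511
Hard cider (6-pack) €11.87: alcohol → 13% → €1.5431
Subtotal = €986.73; unrounded tax = €50.30635 → €50.31; total due = €1037.04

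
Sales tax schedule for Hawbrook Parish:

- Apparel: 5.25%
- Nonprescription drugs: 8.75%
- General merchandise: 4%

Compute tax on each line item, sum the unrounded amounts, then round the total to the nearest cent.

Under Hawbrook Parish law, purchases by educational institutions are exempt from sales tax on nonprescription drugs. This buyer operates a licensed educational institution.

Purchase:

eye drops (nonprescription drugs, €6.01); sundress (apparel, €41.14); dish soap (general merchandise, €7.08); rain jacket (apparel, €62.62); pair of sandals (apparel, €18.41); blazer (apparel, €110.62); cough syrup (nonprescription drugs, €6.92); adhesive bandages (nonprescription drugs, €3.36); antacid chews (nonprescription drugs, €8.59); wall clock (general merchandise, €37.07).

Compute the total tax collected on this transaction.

€13.99

Eye drops €6.01: nonprescription drugs, buyer-exempt → 0% → €0.00
Sundress €41.14: apparel → 5.25% → €2.15985
Dish soap €7.08: general merchandise → 4% → €0.2832
Rain jacket €62.62: apparel → 5.25% → €3.28755
Pair of sandals €18.41: apparel → 5.25% → €0.966525
Blazer €110.62: apparel → 5.25% → €5.80755
Cough syrup €6.92: nonprescription drugs, buyer-exempt → 0% → €0.00
Adhesive bandages €3.36: nonprescription drugs, buyer-exempt → 0% → €0.00
Antacid chews €8.59: nonprescription drugs, buyer-exempt → 0% → €0.00
Wall clock €37.07: general merchandise → 4% → €1.4828
Unrounded tax sum = €13.987475 → €13.99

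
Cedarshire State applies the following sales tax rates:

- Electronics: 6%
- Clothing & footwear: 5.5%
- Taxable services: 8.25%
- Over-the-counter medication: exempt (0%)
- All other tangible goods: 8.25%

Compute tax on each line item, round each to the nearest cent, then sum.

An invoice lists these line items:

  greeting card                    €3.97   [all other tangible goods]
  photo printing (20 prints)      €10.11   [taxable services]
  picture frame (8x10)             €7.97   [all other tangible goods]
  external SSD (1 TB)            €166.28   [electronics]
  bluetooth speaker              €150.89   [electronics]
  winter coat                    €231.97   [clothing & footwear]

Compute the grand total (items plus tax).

€604.80

Greeting card €3.97: all other tangible goods → 8.25% → €0.33
Photo printing (20 prints) €10.11: taxable services → 8.25% → €0.83
Picture frame (8x10) €7.97: all other tangible goods → 8.25% → €0.66
External SSD (1 TB) €166.28: electronics → 6% → €9.98
Bluetooth speaker €150.89: electronics → 6% → €9.05
Winter coat €231.97: clothing & footwear → 5.5% → €12.76
Subtotal = €571.19; tax = €33.61; total due = €604.80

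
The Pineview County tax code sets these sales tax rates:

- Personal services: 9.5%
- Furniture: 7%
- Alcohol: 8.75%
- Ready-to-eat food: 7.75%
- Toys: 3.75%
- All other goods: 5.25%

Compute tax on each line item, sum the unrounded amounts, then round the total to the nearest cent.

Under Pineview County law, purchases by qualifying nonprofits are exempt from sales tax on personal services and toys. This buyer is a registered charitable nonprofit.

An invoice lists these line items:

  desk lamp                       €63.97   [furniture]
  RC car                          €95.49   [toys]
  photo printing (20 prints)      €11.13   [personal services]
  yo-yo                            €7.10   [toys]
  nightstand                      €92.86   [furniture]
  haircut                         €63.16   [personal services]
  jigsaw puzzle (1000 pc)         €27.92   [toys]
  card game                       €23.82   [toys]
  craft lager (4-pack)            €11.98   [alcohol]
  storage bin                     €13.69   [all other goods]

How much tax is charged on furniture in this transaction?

€10.98

Desk lamp €63.97: furniture → 7% → €4.4779
Nightstand €92.86: furniture → 7% → €6.5002
Tax on furniture: unrounded sum = €10.9781 → €10.98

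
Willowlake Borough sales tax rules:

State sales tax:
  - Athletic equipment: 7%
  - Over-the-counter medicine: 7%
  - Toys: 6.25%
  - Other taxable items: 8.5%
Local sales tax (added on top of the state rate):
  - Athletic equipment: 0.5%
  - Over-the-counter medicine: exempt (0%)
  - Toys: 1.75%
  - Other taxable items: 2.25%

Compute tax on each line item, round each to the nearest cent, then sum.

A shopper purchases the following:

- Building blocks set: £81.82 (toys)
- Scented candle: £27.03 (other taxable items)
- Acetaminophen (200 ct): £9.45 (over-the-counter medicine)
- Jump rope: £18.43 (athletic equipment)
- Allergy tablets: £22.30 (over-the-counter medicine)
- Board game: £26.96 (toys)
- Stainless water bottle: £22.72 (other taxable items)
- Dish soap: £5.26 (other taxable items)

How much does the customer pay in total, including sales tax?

£232.20

Building blocks set £81.82: toys → 6.25% + 1.75% local = 8% → £6.55
Scented candle £27.03: other taxable items → 8.5% + 2.25% local = 10.75% → £2.91
Acetaminophen (200 ct) £9.45: over-the-counter medicine → 7% + 0% local = 7% → £0.66
Jump rope £18.43: athletic equipment → 7% + 0.5% local = 7.5% → £1.38
Allergy tablets £22.30: over-the-counter medicine → 7% + 0% local = 7% → £1.56
Board game £26.96: toys → 6.25% + 1.75% local = 8% → £2.16
Stainless water bottle £22.72: other taxable items → 8.5% + 2.25% local = 10.75% → £2.44
Dish soap £5.26: other taxable items → 8.5% + 2.25% local = 10.75% → £0.57
Subtotal = £213.97; tax = £18.23; total due = £232.20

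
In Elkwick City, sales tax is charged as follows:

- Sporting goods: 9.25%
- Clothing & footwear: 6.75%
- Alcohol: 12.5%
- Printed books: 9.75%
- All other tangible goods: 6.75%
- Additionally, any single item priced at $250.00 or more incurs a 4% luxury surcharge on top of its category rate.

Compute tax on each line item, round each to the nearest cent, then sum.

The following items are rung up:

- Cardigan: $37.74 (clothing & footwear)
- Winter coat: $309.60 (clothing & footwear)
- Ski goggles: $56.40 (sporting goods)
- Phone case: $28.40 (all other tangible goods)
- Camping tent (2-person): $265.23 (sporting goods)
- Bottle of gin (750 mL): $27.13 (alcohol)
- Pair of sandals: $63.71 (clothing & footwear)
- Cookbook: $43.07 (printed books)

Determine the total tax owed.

Cardigan $37.74: clothing & footwear → 6.75% → $2.55
Winter coat $309.60: clothing & footwear → 6.75% + 4% surcharge = 10.75% → $33.28
Ski goggles $56.40: sporting goods → 9.25% → $5.22
Phone case $28.40: all other tangible goods → 6.75% → $1.92
Camping tent (2-person) $265.23: sporting goods → 9.25% + 4% surcharge = 13.25% → $35.14
Bottle of gin (750 mL) $27.13: alcohol → 12.5% → $3.39
Pair of sandals $63.71: clothing & footwear → 6.75% → $4.30
Cookbook $43.07: printed books → 9.75% → $4.20
Total tax = $2.55 + $33.28 + $5.22 + $1.92 + $35.14 + $3.39 + $4.30 + $4.20 = $90.00

$90.00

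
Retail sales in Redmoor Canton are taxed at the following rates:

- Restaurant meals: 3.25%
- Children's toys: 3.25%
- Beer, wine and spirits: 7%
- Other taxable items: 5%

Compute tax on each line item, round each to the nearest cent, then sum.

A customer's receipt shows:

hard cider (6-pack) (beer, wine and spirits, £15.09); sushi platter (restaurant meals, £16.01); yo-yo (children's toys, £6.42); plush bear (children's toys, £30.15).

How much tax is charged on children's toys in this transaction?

Yo-yo £6.42: children's toys → 3.25% → £0.21
Plush bear £30.15: children's toys → 3.25% → £0.98
Tax on children's toys = £0.21 + £0.98 = £1.19

£1.19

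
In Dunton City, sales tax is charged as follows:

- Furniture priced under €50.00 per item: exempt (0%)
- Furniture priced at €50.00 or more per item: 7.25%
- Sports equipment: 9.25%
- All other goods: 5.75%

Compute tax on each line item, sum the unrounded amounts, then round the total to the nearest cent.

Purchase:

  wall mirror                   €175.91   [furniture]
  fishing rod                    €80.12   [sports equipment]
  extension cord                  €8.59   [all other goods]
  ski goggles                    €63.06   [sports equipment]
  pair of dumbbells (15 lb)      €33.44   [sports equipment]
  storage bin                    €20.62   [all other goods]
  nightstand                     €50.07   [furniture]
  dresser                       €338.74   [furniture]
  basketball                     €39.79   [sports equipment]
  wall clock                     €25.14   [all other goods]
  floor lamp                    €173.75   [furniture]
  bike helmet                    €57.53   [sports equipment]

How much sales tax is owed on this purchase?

Wall mirror €175.91: furniture, €50.00 or more → 7.25% → €12.753475
Fishing rod €80.12: sports equipment → 9.25% → €7.4111
Extension cord €8.59: all other goods → 5.75% → €0.493925
Ski goggles €63.06: sports equipment → 9.25% → €5.83305
Pair of dumbbells (15 lb) €33.44: sports equipment → 9.25% → €3.0932
Storage bin €20.62: all other goods → 5.75% → €1.18565
Nightstand €50.07: furniture, €50.00 or more → 7.25% → €3.630075
Dresser €338.74: furniture, €50.00 or more → 7.25% → €24.55865
Basketball €39.79: sports equipment → 9.25% → €3.680575
Wall clock €25.14: all other goods → 5.75% → €1.44555
Floor lamp €173.75: furniture, €50.00 or more → 7.25% → €12.596875
Bike helmet €57.53: sports equipment → 9.25% → €5.321525
Unrounded tax sum = €82.00365 → €82.00

€82.00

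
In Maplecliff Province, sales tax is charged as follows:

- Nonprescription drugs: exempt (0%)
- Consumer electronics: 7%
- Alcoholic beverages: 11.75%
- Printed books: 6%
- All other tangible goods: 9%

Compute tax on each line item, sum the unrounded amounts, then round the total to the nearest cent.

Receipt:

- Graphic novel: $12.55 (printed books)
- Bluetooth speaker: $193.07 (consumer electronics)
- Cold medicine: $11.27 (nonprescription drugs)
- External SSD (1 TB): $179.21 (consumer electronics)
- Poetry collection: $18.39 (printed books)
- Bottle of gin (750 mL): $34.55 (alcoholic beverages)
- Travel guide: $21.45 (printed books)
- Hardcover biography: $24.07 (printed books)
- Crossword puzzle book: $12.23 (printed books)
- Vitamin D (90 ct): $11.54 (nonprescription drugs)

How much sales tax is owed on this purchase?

Graphic novel $12.55: printed books → 6% → $0.753
Bluetooth speaker $193.07: consumer electronics → 7% → $13.5149
Cold medicine $11.27: nonprescription drugs → 0% → $0.00
External SSD (1 TB) $179.21: consumer electronics → 7% → $12.5447
Poetry collection $18.39: printed books → 6% → $1.1034
Bottle of gin (750 mL) $34.55: alcoholic beverages → 11.75% → $4.059625
Travel guide $21.45: printed books → 6% → $1.287
Hardcover biography $24.07: printed books → 6% → $1.4442
Crossword puzzle book $12.23: printed books → 6% → $0.7338
Vitamin D (90 ct) $11.54: nonprescription drugs → 0% → $0.00
Unrounded tax sum = $35.440625 → $35.44

$35.44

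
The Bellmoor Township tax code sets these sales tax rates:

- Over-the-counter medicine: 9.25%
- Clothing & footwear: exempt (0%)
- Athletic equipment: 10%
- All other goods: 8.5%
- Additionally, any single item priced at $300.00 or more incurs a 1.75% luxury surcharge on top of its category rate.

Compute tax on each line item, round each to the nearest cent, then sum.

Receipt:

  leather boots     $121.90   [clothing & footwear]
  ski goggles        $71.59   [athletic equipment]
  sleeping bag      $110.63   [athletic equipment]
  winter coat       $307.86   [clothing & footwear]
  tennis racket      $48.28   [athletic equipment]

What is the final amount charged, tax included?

Leather boots $121.90: clothing & footwear → 0% → $0.00
Ski goggles $71.59: athletic equipment → 10% → $7.16
Sleeping bag $110.63: athletic equipment → 10% → $11.06
Winter coat $307.86: clothing & footwear → 0% + 1.75% surcharge = 1.75% → $5.39
Tennis racket $48.28: athletic equipment → 10% → $4.83
Subtotal = $660.26; tax = $28.44; total due = $688.70

$688.70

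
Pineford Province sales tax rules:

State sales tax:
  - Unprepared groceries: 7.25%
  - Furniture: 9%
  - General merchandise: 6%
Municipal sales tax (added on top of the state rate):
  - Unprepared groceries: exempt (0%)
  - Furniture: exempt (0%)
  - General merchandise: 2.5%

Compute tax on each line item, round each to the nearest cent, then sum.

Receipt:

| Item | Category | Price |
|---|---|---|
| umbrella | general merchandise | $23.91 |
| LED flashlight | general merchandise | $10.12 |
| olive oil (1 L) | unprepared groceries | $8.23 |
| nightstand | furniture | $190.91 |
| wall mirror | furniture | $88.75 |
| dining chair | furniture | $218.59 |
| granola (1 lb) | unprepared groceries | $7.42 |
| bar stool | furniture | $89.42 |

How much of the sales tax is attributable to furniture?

$52.89

Nightstand $190.91: furniture → 9% + 0% municipal = 9% → $17.18
Wall mirror $88.75: furniture → 9% + 0% municipal = 9% → $7.99
Dining chair $218.59: furniture → 9% + 0% municipal = 9% → $19.67
Bar stool $89.42: furniture → 9% + 0% municipal = 9% → $8.05
Tax on furniture = $17.18 + $7.99 + $19.67 + $8.05 = $52.89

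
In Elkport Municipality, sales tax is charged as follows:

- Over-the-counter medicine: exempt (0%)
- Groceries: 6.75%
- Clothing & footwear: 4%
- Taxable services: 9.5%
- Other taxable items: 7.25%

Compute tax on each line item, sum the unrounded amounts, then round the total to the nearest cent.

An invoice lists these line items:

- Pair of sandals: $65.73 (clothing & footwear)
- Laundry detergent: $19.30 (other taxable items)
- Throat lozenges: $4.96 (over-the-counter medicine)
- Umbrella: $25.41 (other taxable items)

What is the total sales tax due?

Pair of sandals $65.73: clothing & footwear → 4% → $2.6292
Laundry detergent $19.30: other taxable items → 7.25% → $1.39925
Throat lozenges $4.96: over-the-counter medicine → 0% → $0.00
Umbrella $25.41: other taxable items → 7.25% → $1.842225
Unrounded tax sum = $5.870675 → $5.87

$5.87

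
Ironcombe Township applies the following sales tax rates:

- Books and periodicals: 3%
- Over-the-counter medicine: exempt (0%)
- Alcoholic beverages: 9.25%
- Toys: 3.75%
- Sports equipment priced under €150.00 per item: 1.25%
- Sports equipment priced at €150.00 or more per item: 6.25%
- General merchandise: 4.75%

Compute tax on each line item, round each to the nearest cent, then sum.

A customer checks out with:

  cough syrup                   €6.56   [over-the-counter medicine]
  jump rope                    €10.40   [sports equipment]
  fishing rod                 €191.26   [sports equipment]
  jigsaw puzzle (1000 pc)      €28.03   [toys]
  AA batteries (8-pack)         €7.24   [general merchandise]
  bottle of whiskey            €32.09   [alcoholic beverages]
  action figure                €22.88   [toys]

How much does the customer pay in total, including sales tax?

Cough syrup €6.56: over-the-counter medicine → 0% → €0.00
Jump rope €10.40: sports equipment, under €150.00 → 1.25% → €0.13
Fishing rod €191.26: sports equipment, €150.00 or more → 6.25% → €11.95
Jigsaw puzzle (1000 pc) €28.03: toys → 3.75% → €1.05
AA batteries (8-pack) €7.24: general merchandise → 4.75% → €0.34
Bottle of whiskey €32.09: alcoholic beverages → 9.25% → €2.97
Action figure €22.88: toys → 3.75% → €0.86
Subtotal = €298.46; tax = €17.30; total due = €315.76

€315.76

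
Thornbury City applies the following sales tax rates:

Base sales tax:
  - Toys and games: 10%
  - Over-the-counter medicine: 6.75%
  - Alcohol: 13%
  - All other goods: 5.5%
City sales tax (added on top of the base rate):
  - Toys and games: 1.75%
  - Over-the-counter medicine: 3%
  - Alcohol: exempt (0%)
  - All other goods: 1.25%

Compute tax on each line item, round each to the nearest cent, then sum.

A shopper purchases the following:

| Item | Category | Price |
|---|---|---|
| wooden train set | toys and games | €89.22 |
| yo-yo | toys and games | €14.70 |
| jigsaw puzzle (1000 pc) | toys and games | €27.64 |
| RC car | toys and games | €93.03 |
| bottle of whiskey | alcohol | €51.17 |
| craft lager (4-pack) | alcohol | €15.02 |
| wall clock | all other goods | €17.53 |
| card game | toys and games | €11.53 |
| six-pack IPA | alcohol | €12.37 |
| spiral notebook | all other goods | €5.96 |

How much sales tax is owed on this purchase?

Wooden train set €89.22: toys and games → 10% + 1.75% city = 11.75% → €10.48
Yo-yo €14.70: toys and games → 10% + 1.75% city = 11.75% → €1.73
Jigsaw puzzle (1000 pc) €27.64: toys and games → 10% + 1.75% city = 11.75% → €3.25
RC car €93.03: toys and games → 10% + 1.75% city = 11.75% → €10.93
Bottle of whiskey €51.17: alcohol → 13% + 0% city = 13% → €6.65
Craft lager (4-pack) €15.02: alcohol → 13% + 0% city = 13% → €1.95
Wall clock €17.53: all other goods → 5.5% + 1.25% city = 6.75% → €1.18
Card game €11.53: toys and games → 10% + 1.75% city = 11.75% → €1.35
Six-pack IPA €12.37: alcohol → 13% + 0% city = 13% → €1.61
Spiral notebook €5.96: all other goods → 5.5% + 1.25% city = 6.75% → €0.40
Total tax = €10.48 + €1.73 + €3.25 + €10.93 + €6.65 + €1.95 + €1.18 + €1.35 + €1.61 + €0.40 = €39.53

€39.53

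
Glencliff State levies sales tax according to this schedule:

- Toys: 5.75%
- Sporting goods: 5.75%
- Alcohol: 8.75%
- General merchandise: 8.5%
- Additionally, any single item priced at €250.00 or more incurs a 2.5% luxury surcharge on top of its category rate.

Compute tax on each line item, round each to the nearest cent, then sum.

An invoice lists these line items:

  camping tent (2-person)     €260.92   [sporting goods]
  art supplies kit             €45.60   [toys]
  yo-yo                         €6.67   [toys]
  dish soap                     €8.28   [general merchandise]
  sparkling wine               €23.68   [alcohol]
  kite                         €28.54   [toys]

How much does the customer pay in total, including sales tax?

€402.63

Camping tent (2-person) €260.92: sporting goods → 5.75% + 2.5% surcharge = 8.25% → €21.53
Art supplies kit €45.60: toys → 5.75% → €2.62
Yo-yo €6.67: toys → 5.75% → €0.38
Dish soap €8.28: general merchandise → 8.5% → €0.70
Sparkling wine €23.68: alcohol → 8.75% → €2.07
Kite €28.54: toys → 5.75% → €1.64
Subtotal = €373.69; tax = €28.94; total due = €402.63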